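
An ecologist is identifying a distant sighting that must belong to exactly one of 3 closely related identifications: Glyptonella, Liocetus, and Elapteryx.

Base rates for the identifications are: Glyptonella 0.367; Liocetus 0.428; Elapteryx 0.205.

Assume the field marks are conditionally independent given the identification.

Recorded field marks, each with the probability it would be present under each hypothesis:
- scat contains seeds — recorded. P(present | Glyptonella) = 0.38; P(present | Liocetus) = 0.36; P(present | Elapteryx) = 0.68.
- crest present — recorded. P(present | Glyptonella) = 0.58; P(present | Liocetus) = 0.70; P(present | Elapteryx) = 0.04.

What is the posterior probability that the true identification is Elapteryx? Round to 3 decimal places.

0.029

By Bayes' rule with conditional independence, the unnormalized weight for each hypothesis is prior × ∏ likelihoods:
  Glyptonella: 0.367 × 0.38 × 0.58 = 0.080887
  Liocetus: 0.428 × 0.36 × 0.70 = 0.10786
  Elapteryx: 0.205 × 0.68 × 0.04 = 0.005576
Normalizing constant Z = 0.080887 + 0.10786 + 0.005576 = 0.19432.
P(Elapteryx | evidence) = 0.005576 / 0.19432 ≈ 0.029.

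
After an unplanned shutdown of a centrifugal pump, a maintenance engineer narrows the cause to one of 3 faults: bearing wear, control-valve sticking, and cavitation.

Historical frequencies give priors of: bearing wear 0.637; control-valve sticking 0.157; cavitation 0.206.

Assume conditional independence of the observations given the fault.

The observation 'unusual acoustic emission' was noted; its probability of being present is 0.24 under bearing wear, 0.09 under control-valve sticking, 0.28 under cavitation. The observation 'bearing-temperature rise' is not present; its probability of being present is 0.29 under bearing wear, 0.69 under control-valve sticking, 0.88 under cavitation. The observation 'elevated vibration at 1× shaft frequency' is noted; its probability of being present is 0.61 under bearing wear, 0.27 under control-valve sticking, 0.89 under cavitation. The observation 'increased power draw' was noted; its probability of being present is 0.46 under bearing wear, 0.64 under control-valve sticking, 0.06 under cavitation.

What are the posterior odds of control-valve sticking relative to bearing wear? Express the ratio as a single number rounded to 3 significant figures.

0.0249

Unnormalized posterior weight (prior times the observation likelihoods) for each of the two hypotheses (using 1 − P(present | H) for each absent observation):
  control-valve sticking: 0.157 × 0.09 × (1 − 0.69) × 0.27 × 0.64 = 0.00075692
  bearing wear: 0.637 × 0.24 × (1 − 0.29) × 0.61 × 0.46 = 0.030458
Posterior odds = 0.00075692 / 0.030458 ≈ 0.0249.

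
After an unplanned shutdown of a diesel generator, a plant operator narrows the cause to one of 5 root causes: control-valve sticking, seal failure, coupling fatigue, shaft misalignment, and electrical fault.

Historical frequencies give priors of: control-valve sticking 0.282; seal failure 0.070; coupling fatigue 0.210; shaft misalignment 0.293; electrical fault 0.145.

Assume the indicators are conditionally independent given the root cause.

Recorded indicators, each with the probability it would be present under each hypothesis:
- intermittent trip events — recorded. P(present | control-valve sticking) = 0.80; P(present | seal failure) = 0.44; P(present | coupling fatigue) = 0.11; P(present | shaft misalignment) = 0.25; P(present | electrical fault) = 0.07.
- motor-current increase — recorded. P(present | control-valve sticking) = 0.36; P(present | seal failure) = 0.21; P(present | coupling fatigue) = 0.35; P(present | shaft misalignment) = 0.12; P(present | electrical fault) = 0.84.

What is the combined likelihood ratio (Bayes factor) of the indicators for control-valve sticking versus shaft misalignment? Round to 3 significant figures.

Joint likelihood of the indicator pattern under each hypothesis:
  control-valve sticking: 0.80 × 0.36 = 0.288
  shaft misalignment: 0.25 × 0.12 = 0.03
Bayes factor = 0.288 / 0.03 ≈ 9.60

9.60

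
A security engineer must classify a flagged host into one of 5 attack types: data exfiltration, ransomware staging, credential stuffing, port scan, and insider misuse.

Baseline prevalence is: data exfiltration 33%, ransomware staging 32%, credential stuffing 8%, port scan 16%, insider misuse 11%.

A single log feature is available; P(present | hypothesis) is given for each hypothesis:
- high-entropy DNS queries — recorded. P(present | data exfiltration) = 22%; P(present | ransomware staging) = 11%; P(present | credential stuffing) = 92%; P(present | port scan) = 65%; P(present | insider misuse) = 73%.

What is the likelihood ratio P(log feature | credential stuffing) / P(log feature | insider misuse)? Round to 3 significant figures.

1.26

Likelihood of this log feature under each hypothesis:
  credential stuffing: 0.92
  insider misuse: 0.73
Bayes factor = 0.92 / 0.73 ≈ 1.26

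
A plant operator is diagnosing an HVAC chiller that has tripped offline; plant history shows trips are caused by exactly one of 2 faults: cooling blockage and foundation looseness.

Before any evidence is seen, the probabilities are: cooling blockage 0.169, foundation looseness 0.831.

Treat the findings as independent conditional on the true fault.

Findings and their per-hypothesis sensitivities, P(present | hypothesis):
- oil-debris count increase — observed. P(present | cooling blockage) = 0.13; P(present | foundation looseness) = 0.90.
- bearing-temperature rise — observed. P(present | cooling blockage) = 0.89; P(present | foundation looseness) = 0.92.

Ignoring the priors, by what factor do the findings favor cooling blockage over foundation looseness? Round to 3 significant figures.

0.140

Joint likelihood of the evidence pattern under each hypothesis:
  cooling blockage: 0.13 × 0.89 = 0.1157
  foundation looseness: 0.90 × 0.92 = 0.828
Bayes factor = 0.1157 / 0.828 ≈ 0.140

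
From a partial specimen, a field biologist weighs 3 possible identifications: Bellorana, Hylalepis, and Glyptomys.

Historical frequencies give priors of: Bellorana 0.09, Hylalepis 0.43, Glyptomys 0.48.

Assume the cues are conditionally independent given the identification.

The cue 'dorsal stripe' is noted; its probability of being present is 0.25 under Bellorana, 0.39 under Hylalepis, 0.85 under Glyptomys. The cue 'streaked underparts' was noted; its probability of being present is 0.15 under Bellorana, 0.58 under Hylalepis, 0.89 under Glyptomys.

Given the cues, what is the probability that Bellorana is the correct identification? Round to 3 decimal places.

0.007

Multiply each prior by the joint likelihood of the cue pattern:
  Bellorana: 0.09 × 0.25 × 0.15 = 0.003375
  Hylalepis: 0.43 × 0.39 × 0.58 = 0.097266
  Glyptomys: 0.48 × 0.85 × 0.89 = 0.36312
The unnormalized weights sum to 0.46376.
P(Bellorana | evidence) = 0.003375 / 0.46376 ≈ 0.007.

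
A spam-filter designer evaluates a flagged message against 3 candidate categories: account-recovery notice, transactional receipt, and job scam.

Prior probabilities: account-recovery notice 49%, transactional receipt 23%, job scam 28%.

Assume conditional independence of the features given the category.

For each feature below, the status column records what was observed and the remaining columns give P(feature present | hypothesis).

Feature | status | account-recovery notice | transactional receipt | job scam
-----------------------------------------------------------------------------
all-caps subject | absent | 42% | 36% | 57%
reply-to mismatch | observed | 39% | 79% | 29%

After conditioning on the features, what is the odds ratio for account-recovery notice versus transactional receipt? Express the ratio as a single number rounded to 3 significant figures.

0.953

The normalizing constant cancels in an odds ratio, so compute prior × likelihood for the two hypotheses only (using 1 − P(present | H) for each absent feature):
  account-recovery notice: 0.49 × (1 − 0.42) × 0.39 = 0.11084
  transactional receipt: 0.23 × (1 − 0.36) × 0.79 = 0.11629
Posterior odds = 0.11084 / 0.11629 ≈ 0.953.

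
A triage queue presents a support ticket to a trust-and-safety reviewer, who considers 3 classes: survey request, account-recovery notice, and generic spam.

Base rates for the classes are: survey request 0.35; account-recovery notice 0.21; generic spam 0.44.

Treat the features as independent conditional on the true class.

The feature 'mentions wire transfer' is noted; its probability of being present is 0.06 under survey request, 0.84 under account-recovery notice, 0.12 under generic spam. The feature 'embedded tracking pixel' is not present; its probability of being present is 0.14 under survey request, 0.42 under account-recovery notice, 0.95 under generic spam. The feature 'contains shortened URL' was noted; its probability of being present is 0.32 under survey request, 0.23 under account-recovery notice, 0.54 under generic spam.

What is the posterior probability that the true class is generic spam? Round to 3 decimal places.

0.046

For each hypothesis, the unnormalized posterior weight is prior × product of the feature likelihoods (using 1 − P(present | H) for each absent feature):
  survey request: 0.35 × 0.06 × (1 − 0.14) × 0.32 = 0.0057792
  account-recovery notice: 0.21 × 0.84 × (1 − 0.42) × 0.23 = 0.023532
  generic spam: 0.44 × 0.12 × (1 − 0.95) × 0.54 = 0.0014256
The unnormalized weights sum to 0.030737.
P(generic spam | evidence) = 0.0014256 / 0.030737 ≈ 0.046.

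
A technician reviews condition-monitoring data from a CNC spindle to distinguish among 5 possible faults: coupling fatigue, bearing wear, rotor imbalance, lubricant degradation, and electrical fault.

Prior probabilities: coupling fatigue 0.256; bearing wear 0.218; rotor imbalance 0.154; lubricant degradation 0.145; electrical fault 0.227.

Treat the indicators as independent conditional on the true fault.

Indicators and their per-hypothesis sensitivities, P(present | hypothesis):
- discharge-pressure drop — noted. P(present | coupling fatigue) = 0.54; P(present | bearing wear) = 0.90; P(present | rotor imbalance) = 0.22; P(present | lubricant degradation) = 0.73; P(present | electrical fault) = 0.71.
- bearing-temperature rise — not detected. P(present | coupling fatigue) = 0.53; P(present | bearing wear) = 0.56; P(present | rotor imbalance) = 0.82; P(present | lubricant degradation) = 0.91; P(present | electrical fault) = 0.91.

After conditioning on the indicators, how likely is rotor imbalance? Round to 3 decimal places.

For each hypothesis, the unnormalized posterior weight is prior × product of the indicator likelihoods (using 1 − P(present | H) for each absent indicator):
  coupling fatigue: 0.256 × 0.54 × (1 − 0.53) = 0.064973
  bearing wear: 0.218 × 0.90 × (1 − 0.56) = 0.086328
  rotor imbalance: 0.154 × 0.22 × (1 − 0.82) = 0.0060984
  lubricant degradation: 0.145 × 0.73 × (1 − 0.91) = 0.0095265
  electrical fault: 0.227 × 0.71 × (1 − 0.91) = 0.014505
Marginal likelihood of the evidence = 0.18143.
P(rotor imbalance | evidence) = 0.0060984 / 0.18143 ≈ 0.034.

0.034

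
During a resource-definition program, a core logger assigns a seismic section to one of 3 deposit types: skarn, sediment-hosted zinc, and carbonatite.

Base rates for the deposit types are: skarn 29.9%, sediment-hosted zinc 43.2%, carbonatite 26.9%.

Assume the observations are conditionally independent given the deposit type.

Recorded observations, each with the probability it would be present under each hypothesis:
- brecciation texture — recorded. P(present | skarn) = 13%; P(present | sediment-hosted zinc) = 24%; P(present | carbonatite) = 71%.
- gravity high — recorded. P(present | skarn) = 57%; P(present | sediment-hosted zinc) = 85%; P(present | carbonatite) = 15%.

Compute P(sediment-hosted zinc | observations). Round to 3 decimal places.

For each hypothesis, the unnormalized posterior weight is prior × product of the observation likelihoods:
  skarn: 0.299 × 0.13 × 0.57 = 0.022156
  sediment-hosted zinc: 0.432 × 0.24 × 0.85 = 0.088128
  carbonatite: 0.269 × 0.71 × 0.15 = 0.028648
Marginal likelihood of the evidence = 0.13893.
P(sediment-hosted zinc | evidence) = 0.088128 / 0.13893 ≈ 0.634.

0.634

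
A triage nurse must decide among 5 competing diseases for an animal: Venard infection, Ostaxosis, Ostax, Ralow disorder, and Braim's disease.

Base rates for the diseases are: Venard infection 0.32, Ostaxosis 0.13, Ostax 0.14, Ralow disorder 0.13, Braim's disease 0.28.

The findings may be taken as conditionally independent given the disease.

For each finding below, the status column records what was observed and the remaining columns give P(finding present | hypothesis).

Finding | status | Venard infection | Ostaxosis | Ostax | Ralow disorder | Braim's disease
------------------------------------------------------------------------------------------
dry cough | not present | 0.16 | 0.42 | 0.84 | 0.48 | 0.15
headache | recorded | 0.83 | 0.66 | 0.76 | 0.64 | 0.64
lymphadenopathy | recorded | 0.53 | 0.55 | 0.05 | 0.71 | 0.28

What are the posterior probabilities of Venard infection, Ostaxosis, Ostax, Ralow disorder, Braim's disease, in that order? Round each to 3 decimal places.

0.538, 0.125, 0.004, 0.140, 0.194

Multiply each prior by the joint likelihood of the evidence pattern (using 1 − P(present | H) for each absent finding):
  Venard infection: 0.32 × (1 − 0.16) × 0.83 × 0.53 = 0.11825
  Ostaxosis: 0.13 × (1 − 0.42) × 0.66 × 0.55 = 0.02737
  Ostax: 0.14 × (1 − 0.84) × 0.76 × 0.05 = 0.0008512
  Ralow disorder: 0.13 × (1 − 0.48) × 0.64 × 0.71 = 0.030717
  Braim's disease: 0.28 × (1 − 0.15) × 0.64 × 0.28 = 0.04265
Marginal likelihood of the evidence = 0.21983.
P(Venard infection | evidence) = 0.11825 / 0.21983 ≈ 0.538
P(Ostaxosis | evidence) = 0.02737 / 0.21983 ≈ 0.125
P(Ostax | evidence) = 0.0008512 / 0.21983 ≈ 0.004
P(Ralow disorder | evidence) = 0.030717 / 0.21983 ≈ 0.140
P(Braim's disease | evidence) = 0.04265 / 0.21983 ≈ 0.194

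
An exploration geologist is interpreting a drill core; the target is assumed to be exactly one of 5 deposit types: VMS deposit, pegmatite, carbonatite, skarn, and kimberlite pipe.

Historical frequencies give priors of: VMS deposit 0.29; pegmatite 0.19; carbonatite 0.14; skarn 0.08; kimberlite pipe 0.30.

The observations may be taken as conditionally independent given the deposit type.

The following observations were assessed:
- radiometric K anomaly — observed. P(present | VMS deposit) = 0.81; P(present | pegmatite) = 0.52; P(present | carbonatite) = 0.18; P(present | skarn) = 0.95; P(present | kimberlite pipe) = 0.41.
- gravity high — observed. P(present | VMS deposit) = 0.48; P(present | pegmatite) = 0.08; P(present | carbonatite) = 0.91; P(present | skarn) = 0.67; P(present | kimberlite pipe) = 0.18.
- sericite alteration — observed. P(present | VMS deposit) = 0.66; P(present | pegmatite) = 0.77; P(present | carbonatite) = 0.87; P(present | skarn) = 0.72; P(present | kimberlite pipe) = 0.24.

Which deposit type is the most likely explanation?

VMS deposit

By Bayes' rule with conditional independence, the unnormalized weight for each hypothesis is prior × ∏ likelihoods:
  VMS deposit: 0.29 × 0.81 × 0.48 × 0.66 = 0.074416
  pegmatite: 0.19 × 0.52 × 0.08 × 0.77 = 0.0060861
  carbonatite: 0.14 × 0.18 × 0.91 × 0.87 = 0.019951
  skarn: 0.08 × 0.95 × 0.67 × 0.72 = 0.036662
  kimberlite pipe: 0.30 × 0.41 × 0.18 × 0.24 = 0.0053136
The unnormalized weights sum to 0.14243.
P(VMS deposit | evidence) ≈ 0.074416 / 0.14243 ≈ 0.522
P(pegmatite | evidence) ≈ 0.0060861 / 0.14243 ≈ 0.043
P(carbonatite | evidence) ≈ 0.019951 / 0.14243 ≈ 0.140
P(skarn | evidence) ≈ 0.036662 / 0.14243 ≈ 0.257
P(kimberlite pipe | evidence) ≈ 0.0053136 / 0.14243 ≈ 0.037
The largest is 0.522, so VMS deposit is most probable.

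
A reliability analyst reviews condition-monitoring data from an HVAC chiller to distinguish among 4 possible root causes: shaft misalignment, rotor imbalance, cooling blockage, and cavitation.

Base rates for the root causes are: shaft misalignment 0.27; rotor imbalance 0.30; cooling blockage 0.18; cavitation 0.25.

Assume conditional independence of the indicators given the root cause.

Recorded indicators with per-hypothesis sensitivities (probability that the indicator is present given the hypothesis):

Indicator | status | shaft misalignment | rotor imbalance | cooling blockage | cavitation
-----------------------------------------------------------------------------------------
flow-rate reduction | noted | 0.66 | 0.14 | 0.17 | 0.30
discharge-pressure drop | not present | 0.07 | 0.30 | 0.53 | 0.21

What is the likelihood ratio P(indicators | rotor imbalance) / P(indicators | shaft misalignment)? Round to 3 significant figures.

Joint likelihood of the indicator pattern under each hypothesis (using 1 − P(present | H) for each absent indicator):
  rotor imbalance: 0.14 × (1 − 0.30) = 0.098
  shaft misalignment: 0.66 × (1 − 0.07) = 0.6138
Bayes factor = 0.098 / 0.6138 ≈ 0.160

0.160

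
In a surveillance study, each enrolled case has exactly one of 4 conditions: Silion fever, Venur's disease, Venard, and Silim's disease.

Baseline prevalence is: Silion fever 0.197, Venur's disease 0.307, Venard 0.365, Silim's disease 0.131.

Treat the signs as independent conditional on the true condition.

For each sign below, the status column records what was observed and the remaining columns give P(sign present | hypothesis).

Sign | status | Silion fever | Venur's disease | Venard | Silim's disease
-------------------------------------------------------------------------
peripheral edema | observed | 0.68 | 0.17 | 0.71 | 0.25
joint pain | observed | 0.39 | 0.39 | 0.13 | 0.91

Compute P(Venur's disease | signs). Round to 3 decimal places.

For each hypothesis, the unnormalized posterior weight is prior × product of the sign likelihoods:
  Silion fever: 0.197 × 0.68 × 0.39 = 0.052244
  Venur's disease: 0.307 × 0.17 × 0.39 = 0.020354
  Venard: 0.365 × 0.71 × 0.13 = 0.033689
  Silim's disease: 0.131 × 0.25 × 0.91 = 0.029803
Normalizing constant Z = 0.052244 + 0.020354 + 0.033689 + 0.029803 = 0.13609.
P(Venur's disease | evidence) = 0.020354 / 0.13609 ≈ 0.150.

0.150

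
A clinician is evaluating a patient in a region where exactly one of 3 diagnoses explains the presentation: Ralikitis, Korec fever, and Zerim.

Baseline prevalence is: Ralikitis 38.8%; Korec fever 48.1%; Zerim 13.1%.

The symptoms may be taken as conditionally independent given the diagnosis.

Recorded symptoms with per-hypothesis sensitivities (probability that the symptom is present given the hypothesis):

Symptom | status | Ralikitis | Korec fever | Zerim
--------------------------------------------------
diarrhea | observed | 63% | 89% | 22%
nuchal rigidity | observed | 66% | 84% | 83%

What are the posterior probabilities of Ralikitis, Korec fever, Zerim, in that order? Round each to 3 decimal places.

Multiply each prior by the joint likelihood of the symptom pattern:
  Ralikitis: 0.388 × 0.63 × 0.66 = 0.16133
  Korec fever: 0.481 × 0.89 × 0.84 = 0.3596
  Zerim: 0.131 × 0.22 × 0.83 = 0.023921
Marginal likelihood of the evidence = 0.54485.
P(Ralikitis | evidence) = 0.16133 / 0.54485 ≈ 0.296
P(Korec fever | evidence) = 0.3596 / 0.54485 ≈ 0.660
P(Zerim | evidence) = 0.023921 / 0.54485 ≈ 0.044

0.296, 0.660, 0.044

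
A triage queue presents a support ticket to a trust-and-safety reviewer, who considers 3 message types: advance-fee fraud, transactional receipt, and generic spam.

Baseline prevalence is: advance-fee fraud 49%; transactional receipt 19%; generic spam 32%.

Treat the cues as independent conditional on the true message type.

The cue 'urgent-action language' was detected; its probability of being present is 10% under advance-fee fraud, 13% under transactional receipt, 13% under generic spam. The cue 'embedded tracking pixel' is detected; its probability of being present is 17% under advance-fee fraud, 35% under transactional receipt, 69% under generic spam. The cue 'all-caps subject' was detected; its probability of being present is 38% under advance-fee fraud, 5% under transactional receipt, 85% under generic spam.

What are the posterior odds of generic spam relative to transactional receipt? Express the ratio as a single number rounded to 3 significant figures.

Unnormalized posterior weight (prior times the cue likelihoods) for each of the two hypotheses:
  generic spam: 0.32 × 0.13 × 0.69 × 0.85 = 0.024398
  transactional receipt: 0.19 × 0.13 × 0.35 × 0.05 = 0.00043225
Odds(generic spam : transactional receipt) = 0.024398 / 0.00043225 ≈ 56.4.

56.4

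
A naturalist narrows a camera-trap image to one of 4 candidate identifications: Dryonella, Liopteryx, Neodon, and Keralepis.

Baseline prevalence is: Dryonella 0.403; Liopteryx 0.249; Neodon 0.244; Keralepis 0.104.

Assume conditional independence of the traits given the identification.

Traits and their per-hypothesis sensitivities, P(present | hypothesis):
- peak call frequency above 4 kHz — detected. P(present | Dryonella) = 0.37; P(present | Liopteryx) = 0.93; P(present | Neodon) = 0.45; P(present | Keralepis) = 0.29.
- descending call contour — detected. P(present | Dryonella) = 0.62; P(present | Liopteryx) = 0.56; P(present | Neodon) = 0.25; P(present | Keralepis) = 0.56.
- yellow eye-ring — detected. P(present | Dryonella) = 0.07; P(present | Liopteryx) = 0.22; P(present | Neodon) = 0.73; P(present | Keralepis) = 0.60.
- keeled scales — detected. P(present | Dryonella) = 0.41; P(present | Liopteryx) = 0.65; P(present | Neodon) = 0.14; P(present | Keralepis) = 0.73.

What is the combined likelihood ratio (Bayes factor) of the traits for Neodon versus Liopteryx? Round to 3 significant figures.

Take the product of per-trait likelihoods under each hypothesis, then divide.
  Neodon: 0.45 × 0.25 × 0.73 × 0.14 = 0.011498
  Liopteryx: 0.93 × 0.56 × 0.22 × 0.65 = 0.074474
Bayes factor = 0.011498 / 0.074474 ≈ 0.154

0.154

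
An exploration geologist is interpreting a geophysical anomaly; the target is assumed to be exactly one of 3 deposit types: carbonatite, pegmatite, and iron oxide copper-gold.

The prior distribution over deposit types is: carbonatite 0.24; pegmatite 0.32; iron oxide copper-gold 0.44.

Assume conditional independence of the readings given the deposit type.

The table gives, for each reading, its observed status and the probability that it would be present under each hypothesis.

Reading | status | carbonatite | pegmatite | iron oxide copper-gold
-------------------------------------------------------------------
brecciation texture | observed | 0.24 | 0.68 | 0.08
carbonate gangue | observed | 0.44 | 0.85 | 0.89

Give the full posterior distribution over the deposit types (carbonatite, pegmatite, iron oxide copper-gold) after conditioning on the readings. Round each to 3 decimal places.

0.105, 0.765, 0.130

Multiply each prior by the joint likelihood of the reading pattern:
  carbonatite: 0.24 × 0.24 × 0.44 = 0.025344
  pegmatite: 0.32 × 0.68 × 0.85 = 0.18496
  iron oxide copper-gold: 0.44 × 0.08 × 0.89 = 0.031328
Marginal likelihood of the evidence = 0.24163.
P(carbonatite | evidence) = 0.025344 / 0.24163 ≈ 0.105
P(pegmatite | evidence) = 0.18496 / 0.24163 ≈ 0.765
P(iron oxide copper-gold | evidence) = 0.031328 / 0.24163 ≈ 0.130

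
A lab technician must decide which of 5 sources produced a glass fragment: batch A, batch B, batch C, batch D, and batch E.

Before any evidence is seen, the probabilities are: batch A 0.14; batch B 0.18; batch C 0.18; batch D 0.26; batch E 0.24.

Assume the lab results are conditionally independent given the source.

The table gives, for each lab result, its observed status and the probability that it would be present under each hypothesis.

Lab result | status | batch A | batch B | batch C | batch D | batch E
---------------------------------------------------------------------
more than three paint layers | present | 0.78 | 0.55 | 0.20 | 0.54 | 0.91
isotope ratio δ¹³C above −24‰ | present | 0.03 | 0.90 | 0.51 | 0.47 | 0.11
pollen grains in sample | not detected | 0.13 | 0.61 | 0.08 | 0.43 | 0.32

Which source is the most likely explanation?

Multiply each prior by the joint likelihood of the lab result pattern (using 1 − P(present | H) for each absent lab result):
  batch A: 0.14 × 0.78 × 0.03 × (1 − 0.13) = 0.0028501
  batch B: 0.18 × 0.55 × 0.90 × (1 − 0.61) = 0.034749
  batch C: 0.18 × 0.20 × 0.51 × (1 − 0.08) = 0.016891
  batch D: 0.26 × 0.54 × 0.47 × (1 − 0.43) = 0.037613
  batch E: 0.24 × 0.91 × 0.11 × (1 − 0.32) = 0.016336
Normalizing constant Z = 0.0028501 + 0.034749 + 0.016891 + 0.037613 + 0.016336 = 0.10844.
P(batch A | evidence) ≈ 0.0028501 / 0.10844 ≈ 0.026
P(batch B | evidence) ≈ 0.034749 / 0.10844 ≈ 0.320
P(batch C | evidence) ≈ 0.016891 / 0.10844 ≈ 0.156
P(batch D | evidence) ≈ 0.037613 / 0.10844 ≈ 0.347
P(batch E | evidence) ≈ 0.016336 / 0.10844 ≈ 0.151
The largest is 0.347, so batch D is most probable.

batch D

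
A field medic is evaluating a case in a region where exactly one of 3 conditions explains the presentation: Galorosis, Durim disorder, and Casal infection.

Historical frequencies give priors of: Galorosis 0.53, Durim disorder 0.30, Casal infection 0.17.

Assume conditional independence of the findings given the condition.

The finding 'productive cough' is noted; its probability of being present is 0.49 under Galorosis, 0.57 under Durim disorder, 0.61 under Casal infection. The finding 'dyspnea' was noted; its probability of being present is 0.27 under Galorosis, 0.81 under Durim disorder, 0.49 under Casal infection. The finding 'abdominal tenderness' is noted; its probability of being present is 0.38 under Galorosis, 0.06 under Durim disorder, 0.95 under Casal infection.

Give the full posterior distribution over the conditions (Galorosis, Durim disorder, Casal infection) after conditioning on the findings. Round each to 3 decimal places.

0.320, 0.100, 0.580

For each hypothesis, the unnormalized posterior weight is prior × product of the finding likelihoods:
  Galorosis: 0.53 × 0.49 × 0.27 × 0.38 = 0.026645
  Durim disorder: 0.30 × 0.57 × 0.81 × 0.06 = 0.0083106
  Casal infection: 0.17 × 0.61 × 0.49 × 0.95 = 0.048272
Normalizing constant Z = 0.026645 + 0.0083106 + 0.048272 = 0.083228.
P(Galorosis | evidence) = 0.026645 / 0.083228 ≈ 0.320
P(Durim disorder | evidence) = 0.0083106 / 0.083228 ≈ 0.100
P(Casal infection | evidence) = 0.048272 / 0.083228 ≈ 0.580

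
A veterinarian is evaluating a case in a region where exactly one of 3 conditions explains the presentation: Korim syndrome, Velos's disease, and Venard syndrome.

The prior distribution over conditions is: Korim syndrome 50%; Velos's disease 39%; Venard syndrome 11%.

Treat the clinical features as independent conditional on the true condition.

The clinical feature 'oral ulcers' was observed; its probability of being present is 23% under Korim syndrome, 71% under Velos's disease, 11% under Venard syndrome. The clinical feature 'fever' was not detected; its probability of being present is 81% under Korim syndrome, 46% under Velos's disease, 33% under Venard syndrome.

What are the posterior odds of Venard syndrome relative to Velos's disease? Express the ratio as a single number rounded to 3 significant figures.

Unnormalized posterior weight (prior times the clinical feature likelihoods) for each of the two hypotheses (using 1 − P(present | H) for each absent clinical feature):
  Venard syndrome: 0.11 × 0.11 × (1 − 0.33) = 0.008107
  Velos's disease: 0.39 × 0.71 × (1 − 0.46) = 0.14953
Odds(Venard syndrome : Velos's disease) = 0.008107 / 0.14953 ≈ 0.0542.

0.0542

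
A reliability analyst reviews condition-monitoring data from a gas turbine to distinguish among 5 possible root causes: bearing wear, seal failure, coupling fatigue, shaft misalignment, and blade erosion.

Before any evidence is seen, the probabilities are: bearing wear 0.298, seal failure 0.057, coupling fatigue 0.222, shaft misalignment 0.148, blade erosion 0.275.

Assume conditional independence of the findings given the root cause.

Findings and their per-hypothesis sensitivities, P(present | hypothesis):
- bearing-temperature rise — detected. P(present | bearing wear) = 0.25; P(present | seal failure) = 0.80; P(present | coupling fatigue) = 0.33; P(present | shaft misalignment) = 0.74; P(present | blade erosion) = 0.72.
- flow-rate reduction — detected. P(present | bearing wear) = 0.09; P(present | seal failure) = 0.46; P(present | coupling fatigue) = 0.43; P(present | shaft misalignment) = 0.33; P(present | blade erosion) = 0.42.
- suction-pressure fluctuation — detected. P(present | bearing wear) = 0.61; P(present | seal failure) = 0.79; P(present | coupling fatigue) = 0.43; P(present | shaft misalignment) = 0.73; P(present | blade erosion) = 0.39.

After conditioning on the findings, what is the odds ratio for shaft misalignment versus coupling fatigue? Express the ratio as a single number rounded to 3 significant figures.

Posterior odds equal prior odds times the likelihood ratio; only the two competing hypotheses matter.
  shaft misalignment: 0.148 × 0.74 × 0.33 × 0.73 = 0.026383
  coupling fatigue: 0.222 × 0.33 × 0.43 × 0.43 = 0.013546
Posterior odds = 0.026383 / 0.013546 ≈ 1.95.

1.95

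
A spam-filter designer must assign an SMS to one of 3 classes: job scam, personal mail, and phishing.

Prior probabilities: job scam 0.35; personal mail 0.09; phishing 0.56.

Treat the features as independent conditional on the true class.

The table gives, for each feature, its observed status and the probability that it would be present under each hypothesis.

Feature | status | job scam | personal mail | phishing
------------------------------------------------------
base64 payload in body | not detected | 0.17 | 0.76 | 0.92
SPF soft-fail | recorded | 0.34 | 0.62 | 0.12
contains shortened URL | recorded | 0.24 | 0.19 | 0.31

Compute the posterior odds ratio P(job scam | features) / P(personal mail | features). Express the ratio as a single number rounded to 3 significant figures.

9.32

Posterior odds equal prior odds times the likelihood ratio; only the two competing hypotheses matter (using 1 − P(present | H) for each absent feature).
  job scam: 0.35 × (1 − 0.17) × 0.34 × 0.24 = 0.023705
  personal mail: 0.09 × (1 − 0.76) × 0.62 × 0.19 = 0.0025445
Posterior odds = 0.023705 / 0.0025445 ≈ 9.32.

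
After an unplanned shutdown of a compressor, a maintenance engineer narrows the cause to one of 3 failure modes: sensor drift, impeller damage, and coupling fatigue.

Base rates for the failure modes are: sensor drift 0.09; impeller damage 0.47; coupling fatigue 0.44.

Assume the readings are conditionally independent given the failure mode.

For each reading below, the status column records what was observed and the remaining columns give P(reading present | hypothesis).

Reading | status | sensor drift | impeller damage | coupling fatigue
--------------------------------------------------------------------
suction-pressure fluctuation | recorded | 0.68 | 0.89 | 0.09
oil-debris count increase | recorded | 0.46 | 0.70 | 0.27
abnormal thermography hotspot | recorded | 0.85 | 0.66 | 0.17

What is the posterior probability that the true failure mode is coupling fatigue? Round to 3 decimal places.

0.008

By Bayes' rule with conditional independence, the unnormalized weight for each hypothesis is prior × ∏ likelihoods:
  sensor drift: 0.09 × 0.68 × 0.46 × 0.85 = 0.023929
  impeller damage: 0.47 × 0.89 × 0.70 × 0.66 = 0.19325
  coupling fatigue: 0.44 × 0.09 × 0.27 × 0.17 = 0.0018176
Normalizing constant Z = 0.023929 + 0.19325 + 0.0018176 = 0.219.
P(coupling fatigue | evidence) = 0.0018176 / 0.219 ≈ 0.008.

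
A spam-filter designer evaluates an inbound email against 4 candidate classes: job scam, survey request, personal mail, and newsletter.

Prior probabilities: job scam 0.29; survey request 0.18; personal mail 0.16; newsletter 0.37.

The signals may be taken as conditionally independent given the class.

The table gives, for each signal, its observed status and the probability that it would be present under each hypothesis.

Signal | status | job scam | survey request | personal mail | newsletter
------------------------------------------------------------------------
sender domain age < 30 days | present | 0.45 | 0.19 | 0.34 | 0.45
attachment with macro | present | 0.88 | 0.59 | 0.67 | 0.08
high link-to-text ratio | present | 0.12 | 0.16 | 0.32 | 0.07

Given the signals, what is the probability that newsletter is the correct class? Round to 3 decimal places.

Multiply each prior by the joint likelihood of the signal pattern:
  job scam: 0.29 × 0.45 × 0.88 × 0.12 = 0.013781
  survey request: 0.18 × 0.19 × 0.59 × 0.16 = 0.0032285
  personal mail: 0.16 × 0.34 × 0.67 × 0.32 = 0.011663
  newsletter: 0.37 × 0.45 × 0.08 × 0.07 = 0.0009324
Normalizing constant Z = 0.013781 + 0.0032285 + 0.011663 + 0.0009324 = 0.029605.
P(newsletter | evidence) = 0.0009324 / 0.029605 ≈ 0.031.

0.031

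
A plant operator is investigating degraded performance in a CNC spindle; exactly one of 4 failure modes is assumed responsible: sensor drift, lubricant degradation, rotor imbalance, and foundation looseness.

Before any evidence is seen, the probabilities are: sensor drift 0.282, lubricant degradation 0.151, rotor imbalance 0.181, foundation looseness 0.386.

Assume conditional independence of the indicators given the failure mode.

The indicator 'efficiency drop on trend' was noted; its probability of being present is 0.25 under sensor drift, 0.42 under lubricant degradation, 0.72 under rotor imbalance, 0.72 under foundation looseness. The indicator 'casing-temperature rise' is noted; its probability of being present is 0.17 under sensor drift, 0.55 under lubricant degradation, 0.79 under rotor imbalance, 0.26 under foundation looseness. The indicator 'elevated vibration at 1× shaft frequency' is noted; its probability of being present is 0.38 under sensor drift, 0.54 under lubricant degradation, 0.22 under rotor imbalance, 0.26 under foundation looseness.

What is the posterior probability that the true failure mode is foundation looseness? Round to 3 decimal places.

For each hypothesis, the unnormalized posterior weight is prior × product of the indicator likelihoods:
  sensor drift: 0.282 × 0.25 × 0.17 × 0.38 = 0.0045543
  lubricant degradation: 0.151 × 0.42 × 0.55 × 0.54 = 0.018836
  rotor imbalance: 0.181 × 0.72 × 0.79 × 0.22 = 0.02265
  foundation looseness: 0.386 × 0.72 × 0.26 × 0.26 = 0.018787
Marginal likelihood of the evidence = 0.064827.
P(foundation looseness | evidence) = 0.018787 / 0.064827 ≈ 0.290.

0.290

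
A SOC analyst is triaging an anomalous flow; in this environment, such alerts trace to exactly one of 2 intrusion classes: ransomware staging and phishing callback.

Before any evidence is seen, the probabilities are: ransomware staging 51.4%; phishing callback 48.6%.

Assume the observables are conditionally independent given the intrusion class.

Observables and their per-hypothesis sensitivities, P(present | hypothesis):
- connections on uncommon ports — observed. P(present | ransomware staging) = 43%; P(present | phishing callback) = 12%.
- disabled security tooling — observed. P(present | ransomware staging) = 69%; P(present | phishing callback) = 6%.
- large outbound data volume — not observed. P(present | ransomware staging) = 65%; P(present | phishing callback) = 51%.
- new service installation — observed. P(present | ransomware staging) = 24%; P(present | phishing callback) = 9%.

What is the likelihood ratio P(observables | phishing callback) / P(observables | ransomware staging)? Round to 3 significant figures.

0.0127

Take the product of per-observable likelihoods under each hypothesis (using 1 − P(present | H) for each absent observable), then divide.
  phishing callback: 0.12 × 0.06 × (1 − 0.51) × 0.09 = 0.00031752
  ransomware staging: 0.43 × 0.69 × (1 − 0.65) × 0.24 = 0.024923
Bayes factor = 0.00031752 / 0.024923 ≈ 0.0127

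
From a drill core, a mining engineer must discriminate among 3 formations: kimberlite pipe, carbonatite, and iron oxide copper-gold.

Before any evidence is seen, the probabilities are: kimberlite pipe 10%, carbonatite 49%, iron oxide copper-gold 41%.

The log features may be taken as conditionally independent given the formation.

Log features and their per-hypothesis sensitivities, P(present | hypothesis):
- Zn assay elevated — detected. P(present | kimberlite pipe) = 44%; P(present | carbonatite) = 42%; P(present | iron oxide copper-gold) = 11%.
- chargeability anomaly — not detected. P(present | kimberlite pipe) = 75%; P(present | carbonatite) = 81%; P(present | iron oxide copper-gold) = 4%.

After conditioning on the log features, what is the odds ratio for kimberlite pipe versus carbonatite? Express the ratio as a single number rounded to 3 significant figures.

0.281

Unnormalized posterior weight (prior times the log feature likelihoods) for each of the two hypotheses (using 1 − P(present | H) for each absent log feature):
  kimberlite pipe: 0.10 × 0.44 × (1 − 0.75) = 0.011
  carbonatite: 0.49 × 0.42 × (1 − 0.81) = 0.039102
Odds(kimberlite pipe : carbonatite) = 0.011 / 0.039102 ≈ 0.281.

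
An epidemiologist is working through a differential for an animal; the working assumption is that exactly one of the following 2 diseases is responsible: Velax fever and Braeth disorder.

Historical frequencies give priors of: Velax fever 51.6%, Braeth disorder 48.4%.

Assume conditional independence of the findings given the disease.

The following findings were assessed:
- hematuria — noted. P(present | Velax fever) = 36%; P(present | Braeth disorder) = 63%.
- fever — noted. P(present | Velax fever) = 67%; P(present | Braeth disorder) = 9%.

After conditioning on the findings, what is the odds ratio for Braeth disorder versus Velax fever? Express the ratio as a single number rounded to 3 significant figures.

0.220

Posterior odds equal prior odds times the likelihood ratio; only the two competing hypotheses matter.
  Braeth disorder: 0.484 × 0.63 × 0.09 = 0.027443
  Velax fever: 0.516 × 0.36 × 0.67 = 0.12446
Posterior odds = 0.027443 / 0.12446 ≈ 0.220.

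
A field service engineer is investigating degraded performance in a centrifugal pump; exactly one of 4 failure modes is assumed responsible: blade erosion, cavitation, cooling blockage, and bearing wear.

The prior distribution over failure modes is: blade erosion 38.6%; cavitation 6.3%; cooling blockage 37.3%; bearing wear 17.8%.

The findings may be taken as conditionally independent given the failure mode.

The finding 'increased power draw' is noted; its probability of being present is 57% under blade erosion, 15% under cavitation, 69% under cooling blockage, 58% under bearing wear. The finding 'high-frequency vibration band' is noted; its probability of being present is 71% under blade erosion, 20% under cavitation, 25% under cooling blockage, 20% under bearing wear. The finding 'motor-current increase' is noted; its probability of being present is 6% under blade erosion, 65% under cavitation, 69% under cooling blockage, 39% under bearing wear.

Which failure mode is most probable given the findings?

cooling blockage

By Bayes' rule with conditional independence, the unnormalized weight for each hypothesis is prior × ∏ likelihoods:
  blade erosion: 0.386 × 0.57 × 0.71 × 0.06 = 0.0093729
  cavitation: 0.063 × 0.15 × 0.20 × 0.65 = 0.0012285
  cooling blockage: 0.373 × 0.69 × 0.25 × 0.69 = 0.044396
  bearing wear: 0.178 × 0.58 × 0.20 × 0.39 = 0.0080527
Marginal likelihood of the evidence = 0.06305.
P(blade erosion | evidence) ≈ 0.0093729 / 0.06305 ≈ 0.149
P(cavitation | evidence) ≈ 0.0012285 / 0.06305 ≈ 0.019
P(cooling blockage | evidence) ≈ 0.044396 / 0.06305 ≈ 0.704
P(bearing wear | evidence) ≈ 0.0080527 / 0.06305 ≈ 0.128
The largest is 0.704, so cooling blockage is most probable.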